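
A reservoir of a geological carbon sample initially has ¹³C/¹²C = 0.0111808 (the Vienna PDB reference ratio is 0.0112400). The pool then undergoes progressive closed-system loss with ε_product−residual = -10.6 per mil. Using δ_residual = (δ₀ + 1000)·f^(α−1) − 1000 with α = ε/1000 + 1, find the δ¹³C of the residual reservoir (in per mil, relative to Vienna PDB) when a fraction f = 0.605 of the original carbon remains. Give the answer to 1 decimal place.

δ₀ = (0.0111808/0.0112400 − 1)×1000 = (0.994733 − 1)×1000 = -5.267 per mil
α − 1 = ε/1000 = -0.0106
f^(α−1) = 0.605^(-0.0106) = 1.005341
δ_res = (-5.267 + 1000) × 1.005341 − 1000 = 1000.046 − 1000 = 0.05 per mil

0.0 per mil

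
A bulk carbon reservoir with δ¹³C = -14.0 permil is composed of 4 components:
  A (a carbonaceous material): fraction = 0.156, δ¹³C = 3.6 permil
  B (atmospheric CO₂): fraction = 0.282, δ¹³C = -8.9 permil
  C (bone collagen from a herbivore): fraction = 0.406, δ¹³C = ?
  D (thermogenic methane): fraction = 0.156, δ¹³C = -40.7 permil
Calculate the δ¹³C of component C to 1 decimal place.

Isotope mass balance: δ_bulk = Σ fᵢ·δᵢ.
-14.0 = 0.156×(3.6) + 0.282×(-8.9) + 0.406×δ_C + 0.156×(-40.7)
0.406·δ_C = -14.0 − (-8.297) = -5.703
δ_C = -5.703 / 0.406 = -14.05 permil

-14.0 permil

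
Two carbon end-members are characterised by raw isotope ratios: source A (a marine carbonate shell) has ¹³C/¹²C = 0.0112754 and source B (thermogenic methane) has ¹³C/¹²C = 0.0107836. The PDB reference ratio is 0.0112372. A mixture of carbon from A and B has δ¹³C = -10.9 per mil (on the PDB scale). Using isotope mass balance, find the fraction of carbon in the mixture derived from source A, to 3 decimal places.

0.673

δ_A = (0.0112754/0.0112372 − 1)×1000 = (1.003399 − 1)×1000 = 3.399 per mil
δ_B = (0.0107836/0.0112372 − 1)×1000 = (0.959634 − 1)×1000 = -40.366 per mil
f_A = (δ_mix − δ_B)/(δ_A − δ_B) = (-10.9 − (-40.366))/(3.399 − (-40.366))
f_A = 29.466 / 43.765 = 0.6733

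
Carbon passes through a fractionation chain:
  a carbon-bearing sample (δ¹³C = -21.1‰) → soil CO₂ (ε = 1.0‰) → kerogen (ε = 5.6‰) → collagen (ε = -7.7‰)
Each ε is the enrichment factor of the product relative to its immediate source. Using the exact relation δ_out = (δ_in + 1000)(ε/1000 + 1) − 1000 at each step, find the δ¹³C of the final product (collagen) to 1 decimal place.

-22.2‰

step 1: δ = (-21.10 + 1000)·(1.0/1000 + 1) − 1000 = -20.12‰
step 2: δ = (-20.12 + 1000)·(5.6/1000 + 1) − 1000 = -14.63‰
step 3: δ = (-14.63 + 1000)·(-7.7/1000 + 1) − 1000 = -22.22‰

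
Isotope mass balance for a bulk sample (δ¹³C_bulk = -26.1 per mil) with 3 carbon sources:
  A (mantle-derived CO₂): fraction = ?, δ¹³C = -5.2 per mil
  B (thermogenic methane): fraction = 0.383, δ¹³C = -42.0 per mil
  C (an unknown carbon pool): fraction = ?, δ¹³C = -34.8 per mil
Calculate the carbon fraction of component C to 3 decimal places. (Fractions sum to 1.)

Let f_C and f_A be the unknown fractions; fractions sum to 1 so f_C + f_A = 0.617.
Mass balance: Σ fᵢ·δᵢ = δ_bulk ⇒ f_C·(-34.8) + f_A·(-5.2) = -26.1 − (-16.086) = -10.014
Substitute f_A = 0.617 − f_C:
f_C·(-34.8 − -5.2) = -10.014 − 0.617×(-5.2) = -6.806
f_C = -6.806 / -29.6 = 0.2299

0.230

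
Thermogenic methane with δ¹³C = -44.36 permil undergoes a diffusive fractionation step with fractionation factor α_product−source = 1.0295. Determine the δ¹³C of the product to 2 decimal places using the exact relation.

δ_product = (δ_source + 1000)·α − 1000
δ_product = (-44.36 + 1000) × 1.0295 − 1000
δ_product = 983.831 − 1000 = -16.169 permil

-16.17 permil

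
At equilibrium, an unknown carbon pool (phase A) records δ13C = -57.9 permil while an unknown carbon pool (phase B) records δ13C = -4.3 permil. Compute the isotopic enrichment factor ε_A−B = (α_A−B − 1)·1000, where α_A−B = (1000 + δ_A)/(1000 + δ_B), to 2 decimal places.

-53.83 permil

α_A−B = (1000 + -57.9) / (1000 + -4.3) = 942.1 / 995.7 = 0.946169
ε_A−B = (0.946169 − 1) × 1000 = -53.831 permil
(The approximation ε ≈ δ_A − δ_B would give -53.6 permil.)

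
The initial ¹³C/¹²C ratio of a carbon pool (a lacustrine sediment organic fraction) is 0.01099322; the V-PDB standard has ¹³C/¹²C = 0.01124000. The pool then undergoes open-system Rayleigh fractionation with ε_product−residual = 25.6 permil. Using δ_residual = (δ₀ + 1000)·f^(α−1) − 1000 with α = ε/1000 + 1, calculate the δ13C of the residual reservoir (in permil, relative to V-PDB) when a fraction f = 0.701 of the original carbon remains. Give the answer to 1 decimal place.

-30.8 permil

δ₀ = (0.01099322/0.01124000 − 1)×1000 = (0.978044 − 1)×1000 = -21.956 permil
α − 1 = ε/1000 = 0.0256
f^(α−1) = 0.701^(0.0256) = 0.990947
δ_res = (-21.956 + 1000) × 0.990947 − 1000 = 969.190 − 1000 = -30.81 permil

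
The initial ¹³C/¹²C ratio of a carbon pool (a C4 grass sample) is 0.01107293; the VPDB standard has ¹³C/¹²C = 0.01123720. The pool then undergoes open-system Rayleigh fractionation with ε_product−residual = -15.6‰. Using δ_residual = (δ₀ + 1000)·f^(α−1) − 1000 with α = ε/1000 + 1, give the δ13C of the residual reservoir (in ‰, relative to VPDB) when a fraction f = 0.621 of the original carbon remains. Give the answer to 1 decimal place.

-7.3‰

δ₀ = (0.01107293/0.01123720 − 1)×1000 = (0.985382 − 1)×1000 = -14.618‰
α − 1 = ε/1000 = -0.0156
f^(α−1) = 0.621^(-0.0156) = 1.007460
δ_res = (-14.618 + 1000) × 1.007460 − 1000 = 992.732 − 1000 = -7.27‰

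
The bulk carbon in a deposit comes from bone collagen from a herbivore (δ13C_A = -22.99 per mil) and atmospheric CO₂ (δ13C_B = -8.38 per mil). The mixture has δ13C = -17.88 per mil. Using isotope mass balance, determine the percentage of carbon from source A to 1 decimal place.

δ_mix = f_A·δ_A + (1 − f_A)·δ_B  ⇒  f_A = (δ_mix − δ_B)/(δ_A − δ_B)
f_A = (-17.88 − (-8.38)) / (-22.99 − (-8.38))
f_A = -9.50 / -14.61 = 0.6502

65.0%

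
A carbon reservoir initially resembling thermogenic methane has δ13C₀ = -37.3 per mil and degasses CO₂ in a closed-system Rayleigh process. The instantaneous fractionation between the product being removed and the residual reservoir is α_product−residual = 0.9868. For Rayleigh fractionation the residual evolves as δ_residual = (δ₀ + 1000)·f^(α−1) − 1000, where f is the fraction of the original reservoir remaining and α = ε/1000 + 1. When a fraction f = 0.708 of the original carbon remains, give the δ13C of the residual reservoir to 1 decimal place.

Rayleigh residual: δ_res = (δ₀ + 1000)·f^(α−1) − 1000
α − 1 = -0.01320
f^(α−1) = 0.708^(-0.01320) = 1.004569
δ_res = (-37.3 + 1000) × 1.004569 − 1000 = 967.098 − 1000 = -32.90 per mil

-32.9 per mil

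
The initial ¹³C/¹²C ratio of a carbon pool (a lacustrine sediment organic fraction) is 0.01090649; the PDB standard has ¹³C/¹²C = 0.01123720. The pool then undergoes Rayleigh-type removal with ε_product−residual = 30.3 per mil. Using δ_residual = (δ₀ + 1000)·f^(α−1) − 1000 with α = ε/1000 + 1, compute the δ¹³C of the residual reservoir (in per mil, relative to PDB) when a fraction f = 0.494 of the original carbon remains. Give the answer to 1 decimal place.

δ₀ = (0.01090649/0.01123720 − 1)×1000 = (0.970570 − 1)×1000 = -29.430 per mil
α − 1 = ε/1000 = 0.0303
f^(α−1) = 0.494^(0.0303) = 0.978859
δ_res = (-29.430 + 1000) × 0.978859 − 1000 = 950.051 − 1000 = -49.95 per mil

-49.9 per mil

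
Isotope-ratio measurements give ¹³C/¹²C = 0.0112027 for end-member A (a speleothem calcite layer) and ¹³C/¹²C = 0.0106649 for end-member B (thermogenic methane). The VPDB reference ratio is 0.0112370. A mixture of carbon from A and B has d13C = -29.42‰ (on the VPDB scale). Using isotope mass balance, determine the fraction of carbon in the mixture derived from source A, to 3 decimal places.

δ_A = (0.0112027/0.0112370 − 1)×1000 = (0.996948 − 1)×1000 = -3.052‰
δ_B = (0.0106649/0.0112370 − 1)×1000 = (0.949088 − 1)×1000 = -50.912‰
f_A = (δ_mix − δ_B)/(δ_A − δ_B) = (-29.42 − (-50.912))/(-3.052 − (-50.912))
f_A = 21.492 / 47.860 = 0.4491

0.449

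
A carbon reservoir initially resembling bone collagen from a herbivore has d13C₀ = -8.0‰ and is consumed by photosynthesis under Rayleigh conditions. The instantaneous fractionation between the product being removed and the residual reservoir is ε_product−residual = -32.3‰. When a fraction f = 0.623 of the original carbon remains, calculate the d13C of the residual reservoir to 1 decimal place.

Rayleigh residual: δ_res = (δ₀ + 1000)·f^(α−1) − 1000
α = ε/1000 + 1 = 0.96770, so α − 1 = -0.03230
f^(α−1) = 0.623^(-0.03230) = 1.015402
δ_res = (-8.0 + 1000) × 1.015402 − 1000 = 1007.279 − 1000 = 7.28‰

7.3‰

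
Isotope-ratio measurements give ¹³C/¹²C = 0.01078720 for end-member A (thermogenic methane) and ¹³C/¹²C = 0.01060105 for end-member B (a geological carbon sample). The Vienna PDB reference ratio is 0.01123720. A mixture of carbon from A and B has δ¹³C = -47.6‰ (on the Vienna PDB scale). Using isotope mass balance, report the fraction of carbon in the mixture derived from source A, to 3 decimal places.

δ_A = (0.01078720/0.01123720 − 1)×1000 = (0.959954 − 1)×1000 = -40.046‰
δ_B = (0.01060105/0.01123720 − 1)×1000 = (0.943389 − 1)×1000 = -56.611‰
f_A = (δ_mix − δ_B)/(δ_A − δ_B) = (-47.6 − (-56.611))/(-40.046 − (-56.611))
f_A = 9.011 / 16.566 = 0.5440

0.544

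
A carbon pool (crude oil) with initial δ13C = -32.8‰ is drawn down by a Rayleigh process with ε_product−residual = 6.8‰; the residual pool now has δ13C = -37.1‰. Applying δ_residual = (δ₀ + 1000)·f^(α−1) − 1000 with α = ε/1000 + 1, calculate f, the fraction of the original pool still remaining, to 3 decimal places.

α − 1 = ε/1000 = 0.0068
(δ_res + 1000)/(δ₀ + 1000) = (-37.1 + 1000)/(-32.8 + 1000) = 962.9/967.2 = 0.995554
f = 0.995554^(1/0.0068) = exp(ln(0.995554)/0.0068) = exp(-0.00446/0.0068)
f = exp(-0.6553) = 0.5193

0.519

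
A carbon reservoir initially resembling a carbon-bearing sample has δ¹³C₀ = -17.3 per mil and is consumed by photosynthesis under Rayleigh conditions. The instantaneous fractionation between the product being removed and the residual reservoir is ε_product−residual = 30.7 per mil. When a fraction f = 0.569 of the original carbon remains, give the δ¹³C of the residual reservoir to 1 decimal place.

Rayleigh residual: δ_res = (δ₀ + 1000)·f^(α−1) − 1000
α = ε/1000 + 1 = 1.03070, so α − 1 = 0.03070
f^(α−1) = 0.569^(0.03070) = 0.982838
δ_res = (-17.3 + 1000) × 0.982838 − 1000 = 965.835 − 1000 = -34.17 per mil

-34.2 per mil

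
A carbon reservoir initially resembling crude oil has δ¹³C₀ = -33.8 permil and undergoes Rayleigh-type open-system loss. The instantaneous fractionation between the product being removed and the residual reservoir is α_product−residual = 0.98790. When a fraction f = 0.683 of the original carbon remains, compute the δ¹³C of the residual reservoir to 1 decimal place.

Rayleigh residual: δ_res = (δ₀ + 1000)·f^(α−1) − 1000
α − 1 = -0.01210
f^(α−1) = 0.683^(-0.01210) = 1.004624
δ_res = (-33.8 + 1000) × 1.004624 − 1000 = 970.668 − 1000 = -29.33 permil

-29.3 permil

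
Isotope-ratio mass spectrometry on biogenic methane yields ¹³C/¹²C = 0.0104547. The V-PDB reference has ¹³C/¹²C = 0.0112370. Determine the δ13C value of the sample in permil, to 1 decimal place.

-69.6 permil

δ13C = (R_sample / R_standard − 1) × 1000
R_sample / R_standard = 0.0104547 / 0.0112370 = 0.930382
δ13C = (0.930382 − 1) × 1000 = -69.62 permil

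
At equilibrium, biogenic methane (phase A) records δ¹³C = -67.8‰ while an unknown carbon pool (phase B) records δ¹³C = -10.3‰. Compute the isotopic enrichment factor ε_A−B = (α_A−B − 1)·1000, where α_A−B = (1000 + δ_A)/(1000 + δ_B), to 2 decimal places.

-58.10‰

α_A−B = (1000 + -67.8) / (1000 + -10.3) = 932.2 / 989.7 = 0.941902
ε_A−B = (0.941902 − 1) × 1000 = -58.098‰
(The approximation ε ≈ δ_A − δ_B would give -57.5‰.)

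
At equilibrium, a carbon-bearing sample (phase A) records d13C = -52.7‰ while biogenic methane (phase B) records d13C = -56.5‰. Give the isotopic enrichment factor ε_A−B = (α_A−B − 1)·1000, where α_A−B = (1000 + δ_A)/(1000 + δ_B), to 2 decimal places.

α_A−B = (1000 + -52.7) / (1000 + -56.5) = 947.3 / 943.5 = 1.004028
ε_A−B = (1.004028 − 1) × 1000 = 4.028‰
(The approximation ε ≈ δ_A − δ_B would give 3.8‰.)

4.03‰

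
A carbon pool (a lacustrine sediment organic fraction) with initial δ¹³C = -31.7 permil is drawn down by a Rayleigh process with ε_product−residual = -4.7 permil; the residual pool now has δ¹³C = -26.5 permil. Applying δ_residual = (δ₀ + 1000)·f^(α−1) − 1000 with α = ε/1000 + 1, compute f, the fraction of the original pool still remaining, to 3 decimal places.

α − 1 = ε/1000 = -0.0047
(δ_res + 1000)/(δ₀ + 1000) = (-26.5 + 1000)/(-31.7 + 1000) = 973.5/968.3 = 1.005370
f = 1.005370^(1/-0.0047) = exp(ln(1.005370)/-0.0047) = exp(0.00536/-0.0047)
f = exp(-1.1395) = 0.3200

0.320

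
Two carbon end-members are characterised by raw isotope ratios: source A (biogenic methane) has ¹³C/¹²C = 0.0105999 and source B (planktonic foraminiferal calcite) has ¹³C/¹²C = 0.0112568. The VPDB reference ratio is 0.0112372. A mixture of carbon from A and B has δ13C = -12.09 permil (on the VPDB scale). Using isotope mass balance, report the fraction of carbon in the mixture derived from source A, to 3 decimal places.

δ_A = (0.0105999/0.0112372 − 1)×1000 = (0.943287 − 1)×1000 = -56.713 permil
δ_B = (0.0112568/0.0112372 − 1)×1000 = (1.001744 − 1)×1000 = 1.744 permil
f_A = (δ_mix − δ_B)/(δ_A − δ_B) = (-12.09 − (1.744))/(-56.713 − (1.744))
f_A = -13.834 / -58.458 = 0.2367

0.237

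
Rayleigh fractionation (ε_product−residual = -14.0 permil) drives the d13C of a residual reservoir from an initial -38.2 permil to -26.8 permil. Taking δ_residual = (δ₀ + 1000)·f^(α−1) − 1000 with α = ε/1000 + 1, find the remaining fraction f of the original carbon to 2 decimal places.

0.43

α − 1 = ε/1000 = -0.0140
(δ_res + 1000)/(δ₀ + 1000) = (-26.8 + 1000)/(-38.2 + 1000) = 973.2/961.8 = 1.011853
f = 1.011853^(1/-0.0140) = exp(ln(1.011853)/-0.0140) = exp(0.01178/-0.0140)
f = exp(-0.8416) = 0.4310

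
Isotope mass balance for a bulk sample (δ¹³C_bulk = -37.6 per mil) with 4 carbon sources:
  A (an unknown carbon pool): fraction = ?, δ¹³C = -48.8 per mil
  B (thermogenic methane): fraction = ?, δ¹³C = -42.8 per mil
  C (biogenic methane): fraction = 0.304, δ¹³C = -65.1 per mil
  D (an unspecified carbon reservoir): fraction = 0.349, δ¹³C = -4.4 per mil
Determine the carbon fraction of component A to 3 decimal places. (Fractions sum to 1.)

Let f_A and f_B be the unknown fractions; fractions sum to 1 so f_A + f_B = 0.347.
Mass balance: Σ fᵢ·δᵢ = δ_bulk ⇒ f_A·(-48.8) + f_B·(-42.8) = -37.6 − (-21.326) = -16.274
Substitute f_B = 0.347 − f_A:
f_A·(-48.8 − -42.8) = -16.274 − 0.347×(-42.8) = -1.422
f_A = -1.422 / -6.0 = 0.2371

0.237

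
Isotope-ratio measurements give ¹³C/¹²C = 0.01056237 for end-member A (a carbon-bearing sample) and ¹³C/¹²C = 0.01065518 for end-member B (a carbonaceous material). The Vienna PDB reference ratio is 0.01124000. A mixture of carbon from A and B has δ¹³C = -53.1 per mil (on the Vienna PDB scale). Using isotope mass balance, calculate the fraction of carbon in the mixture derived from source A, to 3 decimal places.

0.130

δ_A = (0.01056237/0.01124000 − 1)×1000 = (0.939713 − 1)×1000 = -60.287 per mil
δ_B = (0.01065518/0.01124000 − 1)×1000 = (0.947970 − 1)×1000 = -52.030 per mil
f_A = (δ_mix − δ_B)/(δ_A − δ_B) = (-53.1 − (-52.030))/(-60.287 − (-52.030))
f_A = -1.070 / -8.257 = 0.1296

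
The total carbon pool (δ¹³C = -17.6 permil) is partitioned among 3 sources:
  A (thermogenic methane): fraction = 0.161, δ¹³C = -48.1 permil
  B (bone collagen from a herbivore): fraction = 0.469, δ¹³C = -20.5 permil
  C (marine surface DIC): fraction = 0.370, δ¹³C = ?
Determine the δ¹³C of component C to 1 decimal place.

Isotope mass balance: δ_bulk = Σ fᵢ·δᵢ.
-17.6 = 0.161×(-48.1) + 0.469×(-20.5) + 0.370×δ_C
0.370·δ_C = -17.6 − (-17.359) = -0.241
δ_C = -0.241 / 0.370 = -0.65 permil

-0.7 permil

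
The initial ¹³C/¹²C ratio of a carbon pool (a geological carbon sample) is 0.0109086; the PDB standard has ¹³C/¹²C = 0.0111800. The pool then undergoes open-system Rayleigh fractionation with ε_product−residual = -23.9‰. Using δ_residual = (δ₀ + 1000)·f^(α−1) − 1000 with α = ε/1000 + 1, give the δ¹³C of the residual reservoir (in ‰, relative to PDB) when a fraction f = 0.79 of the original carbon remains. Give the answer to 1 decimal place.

δ₀ = (0.0109086/0.0111800 − 1)×1000 = (0.975725 − 1)×1000 = -24.275‰
α − 1 = ε/1000 = -0.0239
f^(α−1) = 0.79^(-0.0239) = 1.005650
δ_res = (-24.275 + 1000) × 1.005650 − 1000 = 981.237 − 1000 = -18.76‰

-18.8‰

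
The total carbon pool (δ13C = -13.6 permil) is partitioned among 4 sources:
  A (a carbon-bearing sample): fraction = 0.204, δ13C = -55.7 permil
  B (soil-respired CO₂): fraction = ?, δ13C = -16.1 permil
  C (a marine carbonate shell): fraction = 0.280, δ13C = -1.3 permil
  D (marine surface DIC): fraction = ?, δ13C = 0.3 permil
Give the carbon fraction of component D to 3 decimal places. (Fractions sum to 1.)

0.392

Let f_D and f_B be the unknown fractions; fractions sum to 1 so f_D + f_B = 0.516.
Mass balance: Σ fᵢ·δᵢ = δ_bulk ⇒ f_D·(0.3) + f_B·(-16.1) = -13.6 − (-11.727) = -1.873
Substitute f_B = 0.516 − f_D:
f_D·(0.3 − -16.1) = -1.873 − 0.516×(-16.1) = 6.434
f_D = 6.434 / 16.4 = 0.3923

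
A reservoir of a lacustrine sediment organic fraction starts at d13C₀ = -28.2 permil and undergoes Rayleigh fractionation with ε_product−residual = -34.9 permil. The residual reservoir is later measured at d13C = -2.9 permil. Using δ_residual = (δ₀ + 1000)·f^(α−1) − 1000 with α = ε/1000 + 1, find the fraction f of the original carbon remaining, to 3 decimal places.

α − 1 = ε/1000 = -0.0349
(δ_res + 1000)/(δ₀ + 1000) = (-2.9 + 1000)/(-28.2 + 1000) = 997.1/971.8 = 1.026034
f = 1.026034^(1/-0.0349) = exp(ln(1.026034)/-0.0349) = exp(0.02570/-0.0349)
f = exp(-0.7364) = 0.4788

0.479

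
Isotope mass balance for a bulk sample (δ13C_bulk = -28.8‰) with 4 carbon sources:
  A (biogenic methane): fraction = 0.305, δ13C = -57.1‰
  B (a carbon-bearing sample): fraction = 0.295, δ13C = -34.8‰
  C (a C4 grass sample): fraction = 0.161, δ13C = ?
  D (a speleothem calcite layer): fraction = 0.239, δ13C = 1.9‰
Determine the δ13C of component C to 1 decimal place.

-9.8‰

Isotope mass balance: δ_bulk = Σ fᵢ·δᵢ.
-28.8 = 0.305×(-57.1) + 0.295×(-34.8) + 0.161×δ_C + 0.239×(1.9)
0.161·δ_C = -28.8 − (-27.227) = -1.573
δ_C = -1.573 / 0.161 = -9.77‰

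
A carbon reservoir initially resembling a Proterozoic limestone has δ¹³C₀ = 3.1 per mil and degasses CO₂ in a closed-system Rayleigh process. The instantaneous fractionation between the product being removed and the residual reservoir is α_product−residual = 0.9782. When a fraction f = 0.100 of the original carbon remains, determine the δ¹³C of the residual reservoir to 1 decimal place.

54.7 per mil

Rayleigh residual: δ_res = (δ₀ + 1000)·f^(α−1) − 1000
α − 1 = -0.02180
f^(α−1) = 0.100^(-0.02180) = 1.051478
δ_res = (3.1 + 1000) × 1.051478 − 1000 = 1054.737 − 1000 = 54.74 per mil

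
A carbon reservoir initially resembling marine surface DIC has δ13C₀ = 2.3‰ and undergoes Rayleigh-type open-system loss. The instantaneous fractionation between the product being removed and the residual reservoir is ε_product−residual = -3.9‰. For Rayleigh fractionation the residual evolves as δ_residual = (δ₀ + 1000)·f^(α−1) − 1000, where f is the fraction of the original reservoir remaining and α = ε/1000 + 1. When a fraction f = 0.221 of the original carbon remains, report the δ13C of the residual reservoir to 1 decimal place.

8.2‰

Rayleigh residual: δ_res = (δ₀ + 1000)·f^(α−1) − 1000
α = ε/1000 + 1 = 0.99610, so α − 1 = -0.00390
f^(α−1) = 0.221^(-0.00390) = 1.005905
δ_res = (2.3 + 1000) × 1.005905 − 1000 = 1008.218 − 1000 = 8.22‰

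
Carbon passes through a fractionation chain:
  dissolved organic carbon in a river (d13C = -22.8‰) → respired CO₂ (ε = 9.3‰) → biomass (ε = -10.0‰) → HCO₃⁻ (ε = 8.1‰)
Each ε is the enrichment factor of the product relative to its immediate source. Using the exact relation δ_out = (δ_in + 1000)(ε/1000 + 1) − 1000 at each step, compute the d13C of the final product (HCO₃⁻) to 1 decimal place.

step 1: δ = (-22.80 + 1000)·(9.3/1000 + 1) − 1000 = -13.71‰
step 2: δ = (-13.71 + 1000)·(-10.0/1000 + 1) − 1000 = -23.57‰
step 3: δ = (-23.57 + 1000)·(8.1/1000 + 1) − 1000 = -15.67‰

-15.7‰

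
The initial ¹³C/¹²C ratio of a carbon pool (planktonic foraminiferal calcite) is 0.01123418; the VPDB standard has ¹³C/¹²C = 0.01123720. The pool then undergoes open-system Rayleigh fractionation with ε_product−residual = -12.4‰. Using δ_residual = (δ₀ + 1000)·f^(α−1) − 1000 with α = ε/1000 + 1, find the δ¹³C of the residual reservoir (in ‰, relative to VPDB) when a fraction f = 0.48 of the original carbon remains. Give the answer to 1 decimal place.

δ₀ = (0.01123418/0.01123720 − 1)×1000 = (0.999731 − 1)×1000 = -0.269‰
α − 1 = ε/1000 = -0.0124
f^(α−1) = 0.48^(-0.0124) = 1.009143
δ_res = (-0.269 + 1000) × 1.009143 − 1000 = 1008.872 − 1000 = 8.87‰

8.9‰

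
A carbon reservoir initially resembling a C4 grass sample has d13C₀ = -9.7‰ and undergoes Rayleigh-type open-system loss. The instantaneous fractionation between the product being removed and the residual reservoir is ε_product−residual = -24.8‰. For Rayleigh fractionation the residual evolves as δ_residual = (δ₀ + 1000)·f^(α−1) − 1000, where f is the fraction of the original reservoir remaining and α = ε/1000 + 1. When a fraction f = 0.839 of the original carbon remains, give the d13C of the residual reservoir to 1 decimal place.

-5.4‰

Rayleigh residual: δ_res = (δ₀ + 1000)·f^(α−1) − 1000
α = ε/1000 + 1 = 0.97520, so α − 1 = -0.02480
f^(α−1) = 0.839^(-0.02480) = 1.004363
δ_res = (-9.7 + 1000) × 1.004363 − 1000 = 994.621 − 1000 = -5.38‰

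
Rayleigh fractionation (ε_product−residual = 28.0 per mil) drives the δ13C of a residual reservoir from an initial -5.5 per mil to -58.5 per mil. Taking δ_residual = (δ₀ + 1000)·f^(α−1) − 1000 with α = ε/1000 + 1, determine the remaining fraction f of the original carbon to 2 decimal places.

α − 1 = ε/1000 = 0.0280
(δ_res + 1000)/(δ₀ + 1000) = (-58.5 + 1000)/(-5.5 + 1000) = 941.5/994.5 = 0.946707
f = 0.946707^(1/0.0280) = exp(ln(0.946707)/0.0280) = exp(-0.05477/0.0280)
f = exp(-1.9559) = 0.1414

0.14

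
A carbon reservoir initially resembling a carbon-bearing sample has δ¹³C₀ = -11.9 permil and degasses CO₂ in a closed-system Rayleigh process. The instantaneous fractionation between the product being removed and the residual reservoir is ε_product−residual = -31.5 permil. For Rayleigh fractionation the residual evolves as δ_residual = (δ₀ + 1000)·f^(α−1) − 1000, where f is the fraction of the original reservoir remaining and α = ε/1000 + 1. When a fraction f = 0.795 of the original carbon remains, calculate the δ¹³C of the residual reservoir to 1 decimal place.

-4.7 permil

Rayleigh residual: δ_res = (δ₀ + 1000)·f^(α−1) − 1000
α = ε/1000 + 1 = 0.96850, so α − 1 = -0.03150
f^(α−1) = 0.795^(-0.03150) = 1.007253
δ_res = (-11.9 + 1000) × 1.007253 − 1000 = 995.266 − 1000 = -4.73 permil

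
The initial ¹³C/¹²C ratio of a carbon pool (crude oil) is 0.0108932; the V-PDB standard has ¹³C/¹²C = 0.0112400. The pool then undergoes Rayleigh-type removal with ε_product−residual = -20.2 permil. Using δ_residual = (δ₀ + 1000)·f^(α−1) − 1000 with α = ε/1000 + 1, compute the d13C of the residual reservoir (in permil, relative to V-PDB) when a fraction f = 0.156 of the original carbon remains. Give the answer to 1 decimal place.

6.2 permil

δ₀ = (0.0108932/0.0112400 − 1)×1000 = (0.969146 − 1)×1000 = -30.854 permil
α − 1 = ε/1000 = -0.0202
f^(α−1) = 0.156^(-0.0202) = 1.038243
δ_res = (-30.854 + 1000) × 1.038243 − 1000 = 1006.209 − 1000 = 6.21 permil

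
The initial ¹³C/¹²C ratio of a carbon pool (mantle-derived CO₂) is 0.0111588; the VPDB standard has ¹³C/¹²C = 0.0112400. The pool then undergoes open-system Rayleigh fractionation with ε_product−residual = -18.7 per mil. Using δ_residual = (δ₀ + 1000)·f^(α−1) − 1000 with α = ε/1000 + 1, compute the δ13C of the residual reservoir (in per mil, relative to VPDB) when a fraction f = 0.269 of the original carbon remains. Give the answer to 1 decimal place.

17.5 per mil

δ₀ = (0.0111588/0.0112400 − 1)×1000 = (0.992776 − 1)×1000 = -7.224 per mil
α − 1 = ε/1000 = -0.0187
f^(α−1) = 0.269^(-0.0187) = 1.024858
δ_res = (-7.224 + 1000) × 1.024858 − 1000 = 1017.454 − 1000 = 17.45 per mil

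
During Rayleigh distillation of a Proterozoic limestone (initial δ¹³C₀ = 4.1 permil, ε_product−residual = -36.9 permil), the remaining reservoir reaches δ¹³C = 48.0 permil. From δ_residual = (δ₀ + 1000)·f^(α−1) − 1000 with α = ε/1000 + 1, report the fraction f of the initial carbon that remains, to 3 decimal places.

α − 1 = ε/1000 = -0.0369
(δ_res + 1000)/(δ₀ + 1000) = (48.0 + 1000)/(4.1 + 1000) = 1048.0/1004.1 = 1.043721
f = 1.043721^(1/-0.0369) = exp(ln(1.043721)/-0.0369) = exp(0.04279/-0.0369)
f = exp(-1.1597) = 0.3136

0.314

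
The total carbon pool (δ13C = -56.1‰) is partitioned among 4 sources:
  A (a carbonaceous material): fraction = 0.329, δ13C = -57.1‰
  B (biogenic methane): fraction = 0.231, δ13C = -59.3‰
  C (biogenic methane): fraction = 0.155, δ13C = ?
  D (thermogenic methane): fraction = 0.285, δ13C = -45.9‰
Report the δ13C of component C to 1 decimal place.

Isotope mass balance: δ_bulk = Σ fᵢ·δᵢ.
-56.1 = 0.329×(-57.1) + 0.231×(-59.3) + 0.155×δ_C + 0.285×(-45.9)
0.155·δ_C = -56.1 − (-45.566) = -10.534
δ_C = -10.534 / 0.155 = -67.96‰

-68.0‰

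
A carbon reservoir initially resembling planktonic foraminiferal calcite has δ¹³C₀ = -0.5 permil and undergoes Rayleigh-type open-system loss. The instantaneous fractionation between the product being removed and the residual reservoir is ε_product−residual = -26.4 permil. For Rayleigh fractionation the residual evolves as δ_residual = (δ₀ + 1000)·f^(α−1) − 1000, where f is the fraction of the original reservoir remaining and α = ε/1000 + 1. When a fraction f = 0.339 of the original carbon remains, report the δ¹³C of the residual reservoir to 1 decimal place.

Rayleigh residual: δ_res = (δ₀ + 1000)·f^(α−1) − 1000
α = ε/1000 + 1 = 0.97360, so α − 1 = -0.02640
f^(α−1) = 0.339^(-0.02640) = 1.028970
δ_res = (-0.5 + 1000) × 1.028970 − 1000 = 1028.456 − 1000 = 28.46 permil

28.5 permil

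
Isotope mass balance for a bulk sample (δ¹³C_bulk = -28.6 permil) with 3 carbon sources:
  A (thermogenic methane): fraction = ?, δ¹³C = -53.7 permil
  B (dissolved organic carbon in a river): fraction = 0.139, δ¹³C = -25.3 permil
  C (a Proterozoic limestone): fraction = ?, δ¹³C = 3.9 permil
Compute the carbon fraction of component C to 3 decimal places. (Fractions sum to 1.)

0.367

Let f_C and f_A be the unknown fractions; fractions sum to 1 so f_C + f_A = 0.861.
Mass balance: Σ fᵢ·δᵢ = δ_bulk ⇒ f_C·(3.9) + f_A·(-53.7) = -28.6 − (-3.517) = -25.083
Substitute f_A = 0.861 − f_C:
f_C·(3.9 − -53.7) = -25.083 − 0.861×(-53.7) = 21.152
f_C = 21.152 / 57.6 = 0.3672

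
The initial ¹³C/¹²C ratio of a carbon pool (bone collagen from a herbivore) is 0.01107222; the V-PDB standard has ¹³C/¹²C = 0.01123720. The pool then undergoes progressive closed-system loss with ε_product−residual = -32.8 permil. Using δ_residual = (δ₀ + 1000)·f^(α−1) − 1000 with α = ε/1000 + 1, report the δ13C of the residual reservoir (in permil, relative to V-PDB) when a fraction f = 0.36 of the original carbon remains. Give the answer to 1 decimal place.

18.9 permil

δ₀ = (0.01107222/0.01123720 − 1)×1000 = (0.985318 − 1)×1000 = -14.682 permil
α − 1 = ε/1000 = -0.0328
f^(α−1) = 0.36^(-0.0328) = 1.034078
δ_res = (-14.682 + 1000) × 1.034078 − 1000 = 1018.896 − 1000 = 18.90 permil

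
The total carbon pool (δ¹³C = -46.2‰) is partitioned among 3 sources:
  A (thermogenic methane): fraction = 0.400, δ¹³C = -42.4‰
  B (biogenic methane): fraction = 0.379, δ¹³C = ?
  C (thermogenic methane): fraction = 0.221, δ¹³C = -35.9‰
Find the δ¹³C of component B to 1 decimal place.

Isotope mass balance: δ_bulk = Σ fᵢ·δᵢ.
-46.2 = 0.400×(-42.4) + 0.379×δ_B + 0.221×(-35.9)
0.379·δ_B = -46.2 − (-24.894) = -21.306
δ_B = -21.306 / 0.379 = -56.22‰

-56.2‰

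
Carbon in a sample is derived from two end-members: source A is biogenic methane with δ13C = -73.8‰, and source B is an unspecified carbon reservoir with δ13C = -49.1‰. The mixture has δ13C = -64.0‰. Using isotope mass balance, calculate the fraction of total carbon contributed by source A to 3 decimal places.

0.603

δ_mix = f_A·δ_A + (1 − f_A)·δ_B  ⇒  f_A = (δ_mix − δ_B)/(δ_A − δ_B)
f_A = (-64.0 − (-49.1)) / (-73.8 − (-49.1))
f_A = -14.9 / -24.7 = 0.6032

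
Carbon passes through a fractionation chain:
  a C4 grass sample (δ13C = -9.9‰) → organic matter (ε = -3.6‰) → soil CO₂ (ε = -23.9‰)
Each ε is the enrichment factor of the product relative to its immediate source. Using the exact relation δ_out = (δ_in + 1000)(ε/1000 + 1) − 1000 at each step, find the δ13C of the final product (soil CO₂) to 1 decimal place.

step 1: δ = (-9.90 + 1000)·(-3.6/1000 + 1) − 1000 = -13.46‰
step 2: δ = (-13.46 + 1000)·(-23.9/1000 + 1) − 1000 = -37.04‰

-37.0‰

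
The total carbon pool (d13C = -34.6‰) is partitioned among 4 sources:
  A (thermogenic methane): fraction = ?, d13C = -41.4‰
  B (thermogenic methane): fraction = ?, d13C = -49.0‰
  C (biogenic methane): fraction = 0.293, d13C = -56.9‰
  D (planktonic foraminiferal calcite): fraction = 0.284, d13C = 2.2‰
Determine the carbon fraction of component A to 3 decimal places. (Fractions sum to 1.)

Let f_A and f_B be the unknown fractions; fractions sum to 1 so f_A + f_B = 0.423.
Mass balance: Σ fᵢ·δᵢ = δ_bulk ⇒ f_A·(-41.4) + f_B·(-49.0) = -34.6 − (-16.047) = -18.553
Substitute f_B = 0.423 − f_A:
f_A·(-41.4 − -49.0) = -18.553 − 0.423×(-49.0) = 2.174
f_A = 2.174 / 7.6 = 0.2860

0.286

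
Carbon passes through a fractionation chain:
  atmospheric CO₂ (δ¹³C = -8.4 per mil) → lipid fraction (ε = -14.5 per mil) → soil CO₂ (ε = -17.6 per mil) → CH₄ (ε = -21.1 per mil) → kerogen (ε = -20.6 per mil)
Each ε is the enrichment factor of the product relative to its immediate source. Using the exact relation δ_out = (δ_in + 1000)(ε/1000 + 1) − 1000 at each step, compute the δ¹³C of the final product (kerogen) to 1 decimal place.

step 1: δ = (-8.40 + 1000)·(-14.5/1000 + 1) − 1000 = -22.78 per mil
step 2: δ = (-22.78 + 1000)·(-17.6/1000 + 1) − 1000 = -39.98 per mil
step 3: δ = (-39.98 + 1000)·(-21.1/1000 + 1) − 1000 = -60.23 per mil
step 4: δ = (-60.23 + 1000)·(-20.6/1000 + 1) − 1000 = -79.59 per mil

-79.6 per mil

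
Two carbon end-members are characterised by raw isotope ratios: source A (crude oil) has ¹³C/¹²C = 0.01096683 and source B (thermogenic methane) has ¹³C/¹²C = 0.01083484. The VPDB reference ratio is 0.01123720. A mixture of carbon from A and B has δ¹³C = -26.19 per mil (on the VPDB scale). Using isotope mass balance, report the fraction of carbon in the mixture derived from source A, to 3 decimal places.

δ_A = (0.01096683/0.01123720 − 1)×1000 = (0.975940 − 1)×1000 = -24.060 per mil
δ_B = (0.01083484/0.01123720 − 1)×1000 = (0.964194 − 1)×1000 = -35.806 per mil
f_A = (δ_mix − δ_B)/(δ_A − δ_B) = (-26.19 − (-35.806))/(-24.060 − (-35.806))
f_A = 9.616 / 11.746 = 0.8187

0.819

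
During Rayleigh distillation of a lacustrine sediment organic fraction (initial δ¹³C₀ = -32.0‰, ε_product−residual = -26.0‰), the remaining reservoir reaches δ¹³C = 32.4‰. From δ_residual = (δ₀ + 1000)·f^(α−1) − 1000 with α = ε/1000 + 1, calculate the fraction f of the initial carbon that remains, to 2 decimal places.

0.08

α − 1 = ε/1000 = -0.0260
(δ_res + 1000)/(δ₀ + 1000) = (32.4 + 1000)/(-32.0 + 1000) = 1032.4/968.0 = 1.066529
f = 1.066529^(1/-0.0260) = exp(ln(1.066529)/-0.0260) = exp(0.06441/-0.0260)
f = exp(-2.4773) = 0.0840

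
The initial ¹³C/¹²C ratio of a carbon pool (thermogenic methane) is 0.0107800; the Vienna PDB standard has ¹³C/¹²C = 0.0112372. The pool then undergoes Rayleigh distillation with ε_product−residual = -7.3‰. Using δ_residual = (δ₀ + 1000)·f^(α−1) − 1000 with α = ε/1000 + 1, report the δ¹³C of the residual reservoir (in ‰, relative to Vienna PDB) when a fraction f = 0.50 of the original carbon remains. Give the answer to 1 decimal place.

δ₀ = (0.0107800/0.0112372 − 1)×1000 = (0.959314 − 1)×1000 = -40.686‰
α − 1 = ε/1000 = -0.0073
f^(α−1) = 0.50^(-0.0073) = 1.005073
δ_res = (-40.686 + 1000) × 1.005073 − 1000 = 964.180 − 1000 = -35.82‰

-35.8‰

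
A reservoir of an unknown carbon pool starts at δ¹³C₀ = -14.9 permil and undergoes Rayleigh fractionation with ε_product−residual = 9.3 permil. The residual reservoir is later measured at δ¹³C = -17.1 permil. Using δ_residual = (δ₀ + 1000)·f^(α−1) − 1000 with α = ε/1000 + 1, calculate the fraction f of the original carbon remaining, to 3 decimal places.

0.786

α − 1 = ε/1000 = 0.0093
(δ_res + 1000)/(δ₀ + 1000) = (-17.1 + 1000)/(-14.9 + 1000) = 982.9/985.1 = 0.997767
f = 0.997767^(1/0.0093) = exp(ln(0.997767)/0.0093) = exp(-0.00224/0.0093)
f = exp(-0.2404) = 0.7863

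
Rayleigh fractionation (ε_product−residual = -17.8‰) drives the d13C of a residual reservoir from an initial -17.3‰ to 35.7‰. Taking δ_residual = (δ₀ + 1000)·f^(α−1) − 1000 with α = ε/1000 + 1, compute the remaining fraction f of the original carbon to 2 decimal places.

α − 1 = ε/1000 = -0.0178
(δ_res + 1000)/(δ₀ + 1000) = (35.7 + 1000)/(-17.3 + 1000) = 1035.7/982.7 = 1.053933
f = 1.053933^(1/-0.0178) = exp(ln(1.053933)/-0.0178) = exp(0.05253/-0.0178)
f = exp(-2.9511) = 0.0523

0.05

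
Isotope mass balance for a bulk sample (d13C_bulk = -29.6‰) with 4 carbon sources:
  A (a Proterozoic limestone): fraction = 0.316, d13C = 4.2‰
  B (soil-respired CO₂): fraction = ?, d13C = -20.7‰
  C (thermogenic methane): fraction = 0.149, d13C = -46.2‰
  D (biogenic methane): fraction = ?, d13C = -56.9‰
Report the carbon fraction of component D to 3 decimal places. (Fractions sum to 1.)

0.358

Let f_D and f_B be the unknown fractions; fractions sum to 1 so f_D + f_B = 0.535.
Mass balance: Σ fᵢ·δᵢ = δ_bulk ⇒ f_D·(-56.9) + f_B·(-20.7) = -29.6 − (-5.557) = -24.043
Substitute f_B = 0.535 − f_D:
f_D·(-56.9 − -20.7) = -24.043 − 0.535×(-20.7) = -12.969
f_D = -12.969 / -36.2 = 0.3583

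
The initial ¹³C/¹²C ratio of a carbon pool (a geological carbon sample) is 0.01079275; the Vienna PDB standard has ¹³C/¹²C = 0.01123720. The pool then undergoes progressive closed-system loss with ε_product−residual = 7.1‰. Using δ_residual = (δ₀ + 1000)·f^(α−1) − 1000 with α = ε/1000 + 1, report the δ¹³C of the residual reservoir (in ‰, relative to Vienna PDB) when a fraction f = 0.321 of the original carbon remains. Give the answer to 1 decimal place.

δ₀ = (0.01079275/0.01123720 − 1)×1000 = (0.960448 − 1)×1000 = -39.552‰
α − 1 = ε/1000 = 0.0071
f^(α−1) = 0.321^(0.0071) = 0.991965
δ_res = (-39.552 + 1000) × 0.991965 − 1000 = 952.731 − 1000 = -47.27‰

-47.3‰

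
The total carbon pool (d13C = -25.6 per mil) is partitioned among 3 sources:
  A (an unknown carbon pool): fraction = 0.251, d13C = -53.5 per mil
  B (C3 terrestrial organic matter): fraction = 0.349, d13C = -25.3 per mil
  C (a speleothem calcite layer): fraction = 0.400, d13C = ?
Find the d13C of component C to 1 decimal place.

Isotope mass balance: δ_bulk = Σ fᵢ·δᵢ.
-25.6 = 0.251×(-53.5) + 0.349×(-25.3) + 0.400×δ_C
0.400·δ_C = -25.6 − (-22.258) = -3.342
δ_C = -3.342 / 0.400 = -8.35 per mil

-8.4 per mil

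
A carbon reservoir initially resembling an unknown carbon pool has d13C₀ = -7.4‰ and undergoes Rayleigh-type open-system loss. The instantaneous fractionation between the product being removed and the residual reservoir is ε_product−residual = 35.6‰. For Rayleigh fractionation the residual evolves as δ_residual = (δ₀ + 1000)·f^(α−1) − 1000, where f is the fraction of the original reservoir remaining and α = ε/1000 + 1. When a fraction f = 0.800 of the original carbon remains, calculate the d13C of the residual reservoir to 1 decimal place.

Rayleigh residual: δ_res = (δ₀ + 1000)·f^(α−1) − 1000
α = ε/1000 + 1 = 1.03560, so α − 1 = 0.03560
f^(α−1) = 0.800^(0.03560) = 0.992088
δ_res = (-7.4 + 1000) × 0.992088 − 1000 = 984.746 − 1000 = -15.25‰

-15.3‰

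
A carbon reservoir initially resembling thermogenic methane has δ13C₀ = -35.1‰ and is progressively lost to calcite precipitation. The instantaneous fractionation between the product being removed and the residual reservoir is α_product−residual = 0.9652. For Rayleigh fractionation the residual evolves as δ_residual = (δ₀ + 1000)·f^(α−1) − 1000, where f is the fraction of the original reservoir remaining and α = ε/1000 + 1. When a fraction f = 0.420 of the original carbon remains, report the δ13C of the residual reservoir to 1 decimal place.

Rayleigh residual: δ_res = (δ₀ + 1000)·f^(α−1) − 1000
α − 1 = -0.03480
f^(α−1) = 0.420^(-0.03480) = 1.030649
δ_res = (-35.1 + 1000) × 1.030649 − 1000 = 994.474 − 1000 = -5.53‰

-5.5‰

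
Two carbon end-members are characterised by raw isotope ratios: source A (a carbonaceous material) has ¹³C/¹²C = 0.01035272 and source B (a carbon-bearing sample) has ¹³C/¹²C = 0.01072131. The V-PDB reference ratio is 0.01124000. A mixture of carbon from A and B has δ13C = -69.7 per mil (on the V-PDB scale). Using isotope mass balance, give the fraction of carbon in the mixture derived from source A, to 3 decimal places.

0.718

δ_A = (0.01035272/0.01124000 − 1)×1000 = (0.921060 − 1)×1000 = -78.940 per mil
δ_B = (0.01072131/0.01124000 − 1)×1000 = (0.953853 − 1)×1000 = -46.147 per mil
f_A = (δ_mix − δ_B)/(δ_A − δ_B) = (-69.7 − (-46.147))/(-78.940 − (-46.147))
f_A = -23.553 / -32.793 = 0.7182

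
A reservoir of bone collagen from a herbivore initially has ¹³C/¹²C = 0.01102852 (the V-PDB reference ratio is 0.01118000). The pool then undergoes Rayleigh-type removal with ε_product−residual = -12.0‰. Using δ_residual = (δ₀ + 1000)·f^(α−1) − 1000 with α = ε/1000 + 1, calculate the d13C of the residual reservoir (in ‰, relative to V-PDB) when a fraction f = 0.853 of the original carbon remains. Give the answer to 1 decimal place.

δ₀ = (0.01102852/0.01118000 − 1)×1000 = (0.986451 − 1)×1000 = -13.549‰
α − 1 = ε/1000 = -0.0120
f^(α−1) = 0.853^(-0.0120) = 1.001910
δ_res = (-13.549 + 1000) × 1.001910 − 1000 = 988.335 − 1000 = -11.67‰

-11.7‰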